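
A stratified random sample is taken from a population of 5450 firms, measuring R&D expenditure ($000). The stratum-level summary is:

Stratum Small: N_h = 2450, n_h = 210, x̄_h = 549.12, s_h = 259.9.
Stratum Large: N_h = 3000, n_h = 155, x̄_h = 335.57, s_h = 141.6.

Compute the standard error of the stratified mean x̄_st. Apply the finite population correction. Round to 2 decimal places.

SE(x̄_st) ≈ 9.83

V̂(x̄_st) = Σ W_h² (1 − n_h/N_h) s_h²/n_h, with W_h = N_h/N and N = 5450:
  stratum Small: (2450/5450)²·(1 − 210/2450)·259.9²/210 = 59.4312
  stratum Large: (3000/5450)²·(1 − 155/3000)·141.6²/155 = 37.1711
V̂(x̄_st) = 96.6023
SE(x̄_st) = √96.6023 = 9.82865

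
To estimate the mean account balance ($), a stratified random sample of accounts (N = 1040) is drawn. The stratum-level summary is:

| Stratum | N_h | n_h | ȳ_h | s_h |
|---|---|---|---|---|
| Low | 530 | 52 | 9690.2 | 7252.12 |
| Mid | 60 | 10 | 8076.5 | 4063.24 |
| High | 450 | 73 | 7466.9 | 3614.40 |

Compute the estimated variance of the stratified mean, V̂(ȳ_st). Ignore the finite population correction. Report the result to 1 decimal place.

V̂(ȳ_st) = Σ W_h² s_h²/n_h, with W_h = N_h/N and N = 1040:
  stratum Low: (530/1040)²·7252.12²/52 = 262671
  stratum Mid: (60/1040)²·4063.24²/10 = 5495.17
  stratum High: (450/1040)²·3614.40²/73 = 33504.9
V̂(ȳ_st) = 301671

V̂(ȳ_st) ≈ 301670.8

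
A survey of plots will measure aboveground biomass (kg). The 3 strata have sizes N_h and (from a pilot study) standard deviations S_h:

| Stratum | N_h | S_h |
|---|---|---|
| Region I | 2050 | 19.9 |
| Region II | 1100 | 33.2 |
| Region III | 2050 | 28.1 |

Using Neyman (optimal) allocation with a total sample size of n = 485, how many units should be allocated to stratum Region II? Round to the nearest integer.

Neyman allocation: n_h = n · N_h S_h / Σ N_i S_i, with n = 485.
  stratum Region I: N_h·S_h = 2050·19.9 = 40795.00
  stratum Region II: N_h·S_h = 1100·33.2 = 36520.00
  stratum Region III: N_h·S_h = 2050·28.1 = 57605.00
Σ N_h S_h = 134920.00
n for stratum Region II = 485·36520.00/134920.00 = 131.279 → 131

131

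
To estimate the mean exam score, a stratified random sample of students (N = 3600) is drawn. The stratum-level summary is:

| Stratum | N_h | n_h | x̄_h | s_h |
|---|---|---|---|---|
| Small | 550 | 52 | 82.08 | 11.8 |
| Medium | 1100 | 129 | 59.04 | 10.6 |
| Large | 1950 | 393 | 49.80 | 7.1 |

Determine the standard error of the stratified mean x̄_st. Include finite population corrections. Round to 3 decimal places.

V̂(x̄_st) = Σ W_h² (1 − n_h/N_h) s_h²/n_h, with W_h = N_h/N and N = 3600:
  stratum Small: (550/3600)²·(1 − 52/550)·11.8²/52 = 0.056591
  stratum Medium: (1100/3600)²·(1 − 129/1100)·10.6²/129 = 0.0717842
  stratum Large: (1950/3600)²·(1 − 393/1950)·7.1²/393 = 0.0300499
V̂(x̄_st) = 0.158425
SE(x̄_st) = √0.158425 = 0.398027

SE(x̄_st) ≈ 0.398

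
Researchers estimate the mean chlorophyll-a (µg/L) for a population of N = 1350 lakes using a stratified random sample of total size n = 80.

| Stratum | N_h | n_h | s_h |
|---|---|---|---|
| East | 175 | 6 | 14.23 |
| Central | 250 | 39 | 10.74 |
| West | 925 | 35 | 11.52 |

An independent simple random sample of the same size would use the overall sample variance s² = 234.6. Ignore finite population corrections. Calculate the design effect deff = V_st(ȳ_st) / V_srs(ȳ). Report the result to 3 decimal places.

V̂(ȳ_st) = Σ W_h² s_h²/n_h, with W_h = N_h/N and N = 1350:
  stratum East: (175/1350)²·14.23²/6 = 0.56711
  stratum Central: (250/1350)²·10.74²/39 = 0.101428
  stratum West: (925/1350)²·11.52²/35 = 1.78013
V_st = 2.44867
V_srs = s²/n = 234.6/80 = 2.9325
deff = V_st / V_srs = 2.44867/2.9325 = 0.8350

deff ≈ 0.835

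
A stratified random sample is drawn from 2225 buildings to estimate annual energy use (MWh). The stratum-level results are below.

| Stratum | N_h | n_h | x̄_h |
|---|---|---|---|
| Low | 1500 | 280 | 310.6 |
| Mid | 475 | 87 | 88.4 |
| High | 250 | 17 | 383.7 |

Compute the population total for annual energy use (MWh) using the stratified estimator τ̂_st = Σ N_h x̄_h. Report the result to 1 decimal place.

τ̂_st ≈ 603815.0

τ̂_st = Σ N_h x̄_h = 1500·310.6 + 475·88.4 + 250·383.7 = 603815.0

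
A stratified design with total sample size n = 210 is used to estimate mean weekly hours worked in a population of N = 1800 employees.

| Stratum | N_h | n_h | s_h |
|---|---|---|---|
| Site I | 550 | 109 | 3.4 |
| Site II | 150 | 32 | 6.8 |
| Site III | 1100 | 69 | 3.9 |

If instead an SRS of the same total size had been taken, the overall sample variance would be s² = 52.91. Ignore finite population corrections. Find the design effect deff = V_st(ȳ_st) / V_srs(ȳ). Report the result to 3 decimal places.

V̂(ȳ_st) = Σ W_h² s_h²/n_h, with W_h = N_h/N and N = 1800:
  stratum Site I: (550/1800)²·3.4²/109 = 0.00990174
  stratum Site II: (150/1800)²·6.8²/32 = 0.0100347
  stratum Site III: (1100/1800)²·3.9²/69 = 0.0823229
V_st = 0.102259
V_srs = s²/n = 52.91/210 = 0.251952
deff = V_st / V_srs = 0.102259/0.251952 = 0.4059

deff ≈ 0.406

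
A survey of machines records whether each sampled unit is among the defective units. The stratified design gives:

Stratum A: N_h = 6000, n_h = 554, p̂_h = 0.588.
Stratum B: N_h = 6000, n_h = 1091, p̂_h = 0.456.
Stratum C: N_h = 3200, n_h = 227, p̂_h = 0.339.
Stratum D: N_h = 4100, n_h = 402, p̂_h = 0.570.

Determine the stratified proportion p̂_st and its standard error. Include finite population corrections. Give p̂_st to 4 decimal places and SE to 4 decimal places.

p̂_st ≈ 0.5019, SE ≈ 0.0103

N = 19300; stratum weights W_h = N_h/N.
p̂_st = Σ W_h p̂_h = (6000·0.588 + 6000·0.456 + 3200·0.339 + 4100·0.570)/19300 = 0.50185
V̂(p̂_st) = Σ W_h² (1 − n_h/N_h) p̂_h(1−p̂_h)/(n_h−1):
  stratum A: (6000/19300)²·(1 − 554/6000)·0.588·0.412/553 = 3.84294e-05
  stratum B: (6000/19300)²·(1 − 1091/6000)·0.456·0.544/1090 = 1.79956e-05
  stratum C: (3200/19300)²·(1 − 227/3200)·0.339·0.661/226 = 2.53235e-05
  stratum D: (4100/19300)²·(1 − 402/4100)·0.570·0.430/401 = 2.48791e-05
V̂(p̂_st) = 0.000106628; SE = √V̂ = 0.0103261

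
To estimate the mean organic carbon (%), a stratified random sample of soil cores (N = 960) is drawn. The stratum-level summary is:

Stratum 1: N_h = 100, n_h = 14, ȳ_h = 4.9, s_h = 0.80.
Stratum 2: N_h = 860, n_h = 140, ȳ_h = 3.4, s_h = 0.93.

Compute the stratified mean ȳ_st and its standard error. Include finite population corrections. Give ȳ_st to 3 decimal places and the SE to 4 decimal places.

ȳ_st = Σ W_h ȳ_h = (100·4.9 + 860·3.4)/960 = 3.55625
V̂(ȳ_st) = Σ W_h² (1 − n_h/N_h) s_h²/n_h, with W_h = N_h/N and N = 960:
  stratum 1: (100/960)²·(1 − 14/100)·0.80²/14 = 0.000426587
  stratum 2: (860/960)²·(1 − 140/860)·0.93²/140 = 0.00415075
V̂(ȳ_st) = 0.00457734
SE(ȳ_st) = √0.00457734 = 0.067656

ȳ_st ≈ 3.556, SE ≈ 0.0677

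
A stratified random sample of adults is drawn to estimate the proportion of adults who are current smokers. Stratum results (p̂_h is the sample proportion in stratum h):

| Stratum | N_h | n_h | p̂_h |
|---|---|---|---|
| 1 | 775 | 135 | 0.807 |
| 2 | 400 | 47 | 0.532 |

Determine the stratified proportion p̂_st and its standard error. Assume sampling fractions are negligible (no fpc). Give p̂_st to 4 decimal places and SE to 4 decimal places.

N = 1175; stratum weights W_h = N_h/N.
p̂_st = Σ W_h p̂_h = (775·0.807 + 400·0.532)/1175 = 0.71338
V̂(p̂_st) = Σ W_h² p̂_h(1−p̂_h)/(n_h−1):
  stratum 1: (775/1175)²·0.807·0.193/134 = 0.000505654
  stratum 2: (400/1175)²·0.532·0.468/46 = 0.000627255
V̂(p̂_st) = 0.00113291; SE = √V̂ = 0.0336587

p̂_st ≈ 0.7134, SE ≈ 0.0337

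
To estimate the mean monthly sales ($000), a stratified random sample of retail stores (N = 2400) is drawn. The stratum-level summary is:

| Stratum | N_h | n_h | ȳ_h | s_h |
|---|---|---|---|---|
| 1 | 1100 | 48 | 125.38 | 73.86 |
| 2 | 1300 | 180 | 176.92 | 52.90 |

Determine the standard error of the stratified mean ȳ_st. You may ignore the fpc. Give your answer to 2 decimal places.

SE(ȳ_st) ≈ 5.33

V̂(ȳ_st) = Σ W_h² s_h²/n_h, with W_h = N_h/N and N = 2400:
  stratum 1: (1100/2400)²·73.86²/48 = 23.8748
  stratum 2: (1300/2400)²·52.90²/180 = 4.56145
V̂(ȳ_st) = 28.4363
SE(ȳ_st) = √28.4363 = 5.33257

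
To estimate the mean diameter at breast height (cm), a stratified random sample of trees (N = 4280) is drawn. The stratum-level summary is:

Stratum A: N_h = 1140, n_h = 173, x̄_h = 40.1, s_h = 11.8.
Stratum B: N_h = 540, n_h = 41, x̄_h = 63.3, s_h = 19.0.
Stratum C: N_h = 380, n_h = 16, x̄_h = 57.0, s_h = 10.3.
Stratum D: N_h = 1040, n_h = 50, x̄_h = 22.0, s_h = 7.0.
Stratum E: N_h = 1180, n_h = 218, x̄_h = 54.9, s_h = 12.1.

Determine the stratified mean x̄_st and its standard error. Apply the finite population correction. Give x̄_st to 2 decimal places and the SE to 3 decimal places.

x̄_st ≈ 44.21, SE ≈ 0.570

x̄_st = Σ W_h x̄_h = (1140·40.1 + 540·63.3 + 380·57.0 + 1040·22.0 + 1180·54.9)/4280 = 44.20981
V̂(x̄_st) = Σ W_h² (1 − n_h/N_h) s_h²/n_h, with W_h = N_h/N and N = 4280:
  stratum A: (1140/4280)²·(1 − 173/1140)·11.8²/173 = 0.0484353
  stratum B: (540/4280)²·(1 − 41/540)·19.0²/41 = 0.129518
  stratum C: (380/4280)²·(1 − 16/380)·10.3²/16 = 0.050067
  stratum D: (1040/4280)²·(1 − 50/1040)·7.0²/50 = 0.0550817
  stratum E: (1180/4280)²·(1 − 218/1180)·12.1²/218 = 0.0416182
V̂(x̄_st) = 0.32472
SE(x̄_st) = √0.32472 = 0.569842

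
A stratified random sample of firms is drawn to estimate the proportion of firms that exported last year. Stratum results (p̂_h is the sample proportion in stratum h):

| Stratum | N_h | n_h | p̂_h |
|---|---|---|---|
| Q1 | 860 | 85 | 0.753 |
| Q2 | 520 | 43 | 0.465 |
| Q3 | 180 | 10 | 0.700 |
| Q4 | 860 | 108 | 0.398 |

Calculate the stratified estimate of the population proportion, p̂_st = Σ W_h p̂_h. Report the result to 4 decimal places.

N = 2420; stratum weights W_h = N_h/N.
p̂_st = Σ W_h p̂_h = (860·0.753 + 520·0.465 + 180·0.700 + 860·0.398)/2420 = 0.56102

p̂_st ≈ 0.5610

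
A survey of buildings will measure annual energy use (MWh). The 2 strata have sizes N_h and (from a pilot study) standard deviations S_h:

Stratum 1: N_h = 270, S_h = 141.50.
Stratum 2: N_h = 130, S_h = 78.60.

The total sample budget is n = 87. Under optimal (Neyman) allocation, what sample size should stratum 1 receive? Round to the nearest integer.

Neyman allocation: n_h = n · N_h S_h / Σ N_i S_i, with n = 87.
  stratum 1: N_h·S_h = 270·141.50 = 38205.00
  stratum 2: N_h·S_h = 130·78.60 = 10218.00
Σ N_h S_h = 48423.00
n for stratum 1 = 87·38205.00/48423.00 = 68.642 → 69

69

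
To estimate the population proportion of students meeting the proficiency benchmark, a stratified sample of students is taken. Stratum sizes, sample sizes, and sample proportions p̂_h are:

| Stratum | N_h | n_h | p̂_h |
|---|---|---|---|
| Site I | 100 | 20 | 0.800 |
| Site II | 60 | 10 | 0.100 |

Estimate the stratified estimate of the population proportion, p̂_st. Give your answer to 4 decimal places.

p̂_st ≈ 0.5375

N = 160; stratum weights W_h = N_h/N.
p̂_st = Σ W_h p̂_h = (100·0.800 + 60·0.100)/160 = 0.53750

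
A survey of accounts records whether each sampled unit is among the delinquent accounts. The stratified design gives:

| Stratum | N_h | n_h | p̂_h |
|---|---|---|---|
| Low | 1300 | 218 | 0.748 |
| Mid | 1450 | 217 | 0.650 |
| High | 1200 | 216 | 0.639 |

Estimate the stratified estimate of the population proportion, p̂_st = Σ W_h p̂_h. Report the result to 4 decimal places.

p̂_st ≈ 0.6789

N = 3950; stratum weights W_h = N_h/N.
p̂_st = Σ W_h p̂_h = (1300·0.748 + 1450·0.650 + 1200·0.639)/3950 = 0.67891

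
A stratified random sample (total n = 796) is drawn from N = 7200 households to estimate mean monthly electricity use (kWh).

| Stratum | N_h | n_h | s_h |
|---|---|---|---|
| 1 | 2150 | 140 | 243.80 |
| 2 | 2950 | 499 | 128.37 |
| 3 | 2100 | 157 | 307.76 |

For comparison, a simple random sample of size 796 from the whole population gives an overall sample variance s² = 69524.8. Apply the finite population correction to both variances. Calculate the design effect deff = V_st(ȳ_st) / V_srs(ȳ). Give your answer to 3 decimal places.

V̂(ȳ_st) = Σ W_h² (1 − n_h/N_h) s_h²/n_h, with W_h = N_h/N and N = 7200:
  stratum 1: (2150/7200)²·(1 − 140/2150)·243.80²/140 = 35.3923
  stratum 2: (2950/7200)²·(1 − 499/2950)·128.37²/499 = 4.60603
  stratum 3: (2100/7200)²·(1 − 157/2100)·307.76²/157 = 47.4845
V_st = 87.4828
V_srs = (1 − 796/7200)·69524.8/796 = 77.6865
deff = V_st / V_srs = 87.4828/77.6865 = 1.1261

deff ≈ 1.126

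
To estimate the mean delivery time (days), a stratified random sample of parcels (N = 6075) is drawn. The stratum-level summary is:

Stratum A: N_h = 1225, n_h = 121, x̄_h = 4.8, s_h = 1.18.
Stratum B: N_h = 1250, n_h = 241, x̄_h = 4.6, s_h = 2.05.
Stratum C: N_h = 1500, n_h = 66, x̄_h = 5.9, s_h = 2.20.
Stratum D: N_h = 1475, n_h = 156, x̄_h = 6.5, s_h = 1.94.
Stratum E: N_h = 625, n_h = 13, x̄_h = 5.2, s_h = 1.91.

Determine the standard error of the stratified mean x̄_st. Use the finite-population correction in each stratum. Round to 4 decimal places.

SE(x̄_st) ≈ 0.0973

V̂(x̄_st) = Σ W_h² (1 − n_h/N_h) s_h²/n_h, with W_h = N_h/N and N = 6075:
  stratum A: (1225/6075)²·(1 − 121/1225)·1.18²/121 = 0.000421688
  stratum B: (1250/6075)²·(1 − 241/1250)·2.05²/241 = 0.000595936
  stratum C: (1500/6075)²·(1 − 66/1500)·2.20²/66 = 0.00427415
  stratum D: (1475/6075)²·(1 − 156/1475)·1.94²/156 = 0.00127181
  stratum E: (625/6075)²·(1 − 13/625)·1.91²/13 = 0.00290845
V̂(x̄_st) = 0.00947204
SE(x̄_st) = √0.00947204 = 0.0973244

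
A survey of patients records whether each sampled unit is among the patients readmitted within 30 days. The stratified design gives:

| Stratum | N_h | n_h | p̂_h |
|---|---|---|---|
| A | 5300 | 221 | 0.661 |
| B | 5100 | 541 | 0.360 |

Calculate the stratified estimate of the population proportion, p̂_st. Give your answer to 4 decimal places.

p̂_st ≈ 0.5134

N = 10400; stratum weights W_h = N_h/N.
p̂_st = Σ W_h p̂_h = (5300·0.661 + 5100·0.360)/10400 = 0.51339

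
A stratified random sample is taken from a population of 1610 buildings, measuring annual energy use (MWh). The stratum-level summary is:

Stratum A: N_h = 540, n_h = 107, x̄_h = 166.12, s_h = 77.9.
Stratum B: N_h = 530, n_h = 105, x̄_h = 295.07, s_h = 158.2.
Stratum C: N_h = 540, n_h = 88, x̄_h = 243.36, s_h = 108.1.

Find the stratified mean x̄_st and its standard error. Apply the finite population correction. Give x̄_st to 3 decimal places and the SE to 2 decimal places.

x̄_st ≈ 234.476, SE ≈ 6.19

x̄_st = Σ W_h x̄_h = (540·166.12 + 530·295.07 + 540·243.36)/1610 = 234.47596
V̂(x̄_st) = Σ W_h² (1 − n_h/N_h) s_h²/n_h, with W_h = N_h/N and N = 1610:
  stratum A: (540/1610)²·(1 − 107/540)·77.9²/107 = 5.11589
  stratum B: (530/1610)²·(1 − 105/530)·158.2²/105 = 20.7127
  stratum C: (540/1610)²·(1 − 88/540)·108.1²/88 = 12.504
V̂(x̄_st) = 38.3326
SE(x̄_st) = √38.3326 = 6.19133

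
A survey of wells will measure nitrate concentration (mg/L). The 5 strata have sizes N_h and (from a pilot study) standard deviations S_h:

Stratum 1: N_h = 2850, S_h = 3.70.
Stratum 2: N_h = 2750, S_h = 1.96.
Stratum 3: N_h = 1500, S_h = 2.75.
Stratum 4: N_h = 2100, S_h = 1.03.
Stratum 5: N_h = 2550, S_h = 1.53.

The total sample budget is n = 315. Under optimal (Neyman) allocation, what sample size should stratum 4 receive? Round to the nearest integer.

Neyman allocation: n_h = n · N_h S_h / Σ N_i S_i, with n = 315.
  stratum 1: N_h·S_h = 2850·3.70 = 10545.00
  stratum 2: N_h·S_h = 2750·1.96 = 5390.00
  stratum 3: N_h·S_h = 1500·2.75 = 4125.00
  stratum 4: N_h·S_h = 2100·1.03 = 2163.00
  stratum 5: N_h·S_h = 2550·1.53 = 3901.50
Σ N_h S_h = 26124.50
n for stratum 4 = 315·2163.00/26124.50 = 26.081 → 26

26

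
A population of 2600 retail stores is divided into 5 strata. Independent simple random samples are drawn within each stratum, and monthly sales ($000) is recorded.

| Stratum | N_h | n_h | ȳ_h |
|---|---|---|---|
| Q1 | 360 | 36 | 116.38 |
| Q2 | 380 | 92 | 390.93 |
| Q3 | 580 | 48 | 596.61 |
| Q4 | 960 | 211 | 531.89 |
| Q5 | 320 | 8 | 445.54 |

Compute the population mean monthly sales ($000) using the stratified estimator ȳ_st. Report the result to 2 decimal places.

ȳ_st ≈ 457.57

N = Σ N_h = 2600. Stratum weights W_h = N_h/N.
ȳ_st = (360·116.38 + 380·390.93 + 580·596.61 + 960·531.89 + 320·445.54) / 2600 = 457.5658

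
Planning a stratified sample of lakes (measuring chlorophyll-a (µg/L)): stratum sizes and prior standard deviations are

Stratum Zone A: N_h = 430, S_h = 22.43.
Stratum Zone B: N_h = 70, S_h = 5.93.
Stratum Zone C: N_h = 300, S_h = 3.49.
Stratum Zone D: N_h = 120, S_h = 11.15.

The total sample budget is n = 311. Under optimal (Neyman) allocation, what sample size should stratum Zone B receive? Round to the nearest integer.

Neyman allocation: n_h = n · N_h S_h / Σ N_i S_i, with n = 311.
  stratum Zone A: N_h·S_h = 430·22.43 = 9644.90
  stratum Zone B: N_h·S_h = 70·5.93 = 415.10
  stratum Zone C: N_h·S_h = 300·3.49 = 1047.00
  stratum Zone D: N_h·S_h = 120·11.15 = 1338.00
Σ N_h S_h = 12445.00
n for stratum Zone B = 311·415.10/12445.00 = 10.373 → 10

10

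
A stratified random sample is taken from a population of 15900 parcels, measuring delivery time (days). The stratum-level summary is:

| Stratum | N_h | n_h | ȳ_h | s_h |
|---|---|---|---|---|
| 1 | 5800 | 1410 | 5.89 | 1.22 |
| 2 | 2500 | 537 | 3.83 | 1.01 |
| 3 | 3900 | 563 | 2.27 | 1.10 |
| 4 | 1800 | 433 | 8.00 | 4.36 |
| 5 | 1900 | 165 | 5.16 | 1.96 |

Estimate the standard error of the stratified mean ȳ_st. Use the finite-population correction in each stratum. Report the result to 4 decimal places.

V̂(ȳ_st) = Σ W_h² (1 − n_h/N_h) s_h²/n_h, with W_h = N_h/N and N = 15900:
  stratum 1: (5800/15900)²·(1 − 1410/5800)·1.22²/1410 = 0.000106316
  stratum 2: (2500/15900)²·(1 − 537/2500)·1.01²/537 = 3.68752e-05
  stratum 3: (3900/15900)²·(1 − 563/3900)·1.10²/563 = 0.000110638
  stratum 4: (1800/15900)²·(1 − 433/1800)·4.36²/433 = 0.000427299
  stratum 5: (1900/15900)²·(1 − 165/1900)·1.96²/165 = 0.00030359
V̂(ȳ_st) = 0.000984718
SE(ȳ_st) = √0.000984718 = 0.0313802

SE(ȳ_st) ≈ 0.0314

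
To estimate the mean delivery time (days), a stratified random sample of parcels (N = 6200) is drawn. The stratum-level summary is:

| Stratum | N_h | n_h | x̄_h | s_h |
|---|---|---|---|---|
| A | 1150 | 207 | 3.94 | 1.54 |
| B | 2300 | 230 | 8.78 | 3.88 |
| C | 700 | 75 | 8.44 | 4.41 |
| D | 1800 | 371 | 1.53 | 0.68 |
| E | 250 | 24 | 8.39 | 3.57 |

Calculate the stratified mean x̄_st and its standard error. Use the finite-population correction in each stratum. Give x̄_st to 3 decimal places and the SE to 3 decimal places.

x̄_st ≈ 5.723, SE ≈ 0.111

x̄_st = Σ W_h x̄_h = (1150·3.94 + 2300·8.78 + 700·8.44 + 1800·1.53 + 250·8.39)/6200 = 5.72331
V̂(x̄_st) = Σ W_h² (1 − n_h/N_h) s_h²/n_h, with W_h = N_h/N and N = 6200:
  stratum A: (1150/6200)²·(1 − 207/1150)·1.54²/207 = 0.000323219
  stratum B: (2300/6200)²·(1 − 230/2300)·3.88²/230 = 0.00810682
  stratum C: (700/6200)²·(1 − 75/700)·4.41²/75 = 0.00295128
  stratum D: (1800/6200)²·(1 − 371/1800)·0.68²/371 = 8.33999e-05
  stratum E: (250/6200)²·(1 − 24/250)·3.57²/24 = 0.000780531
V̂(x̄_st) = 0.0122452
SE(x̄_st) = √0.0122452 = 0.110658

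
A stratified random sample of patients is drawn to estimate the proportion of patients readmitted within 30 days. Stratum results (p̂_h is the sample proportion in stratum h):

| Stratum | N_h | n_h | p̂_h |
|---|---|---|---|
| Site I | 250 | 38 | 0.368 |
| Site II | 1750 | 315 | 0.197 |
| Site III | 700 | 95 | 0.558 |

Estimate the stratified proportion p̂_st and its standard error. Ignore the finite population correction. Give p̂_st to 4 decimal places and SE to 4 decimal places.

p̂_st ≈ 0.3064, SE ≈ 0.0210

N = 2700; stratum weights W_h = N_h/N.
p̂_st = Σ W_h p̂_h = (250·0.368 + 1750·0.197 + 700·0.558)/2700 = 0.30643
V̂(p̂_st) = Σ W_h² p̂_h(1−p̂_h)/(n_h−1):
  stratum Site I: (250/2700)²·0.368·0.632/37 = 5.38909e-05
  stratum Site II: (1750/2700)²·0.197·0.803/314 = 0.000211641
  stratum Site III: (700/2700)²·0.558·0.442/94 = 0.000176359
V̂(p̂_st) = 0.000441891; SE = √V̂ = 0.0210212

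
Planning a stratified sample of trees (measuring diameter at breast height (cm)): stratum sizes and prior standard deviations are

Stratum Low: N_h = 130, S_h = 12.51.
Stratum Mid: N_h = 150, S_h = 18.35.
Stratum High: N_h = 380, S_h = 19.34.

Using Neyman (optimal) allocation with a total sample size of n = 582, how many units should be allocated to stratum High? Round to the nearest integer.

Neyman allocation: n_h = n · N_h S_h / Σ N_i S_i, with n = 582.
  stratum Low: N_h·S_h = 130·12.51 = 1626.30
  stratum Mid: N_h·S_h = 150·18.35 = 2752.50
  stratum High: N_h·S_h = 380·19.34 = 7349.20
Σ N_h S_h = 11728.00
n for stratum High = 582·7349.20/11728.00 = 364.703 → 365

365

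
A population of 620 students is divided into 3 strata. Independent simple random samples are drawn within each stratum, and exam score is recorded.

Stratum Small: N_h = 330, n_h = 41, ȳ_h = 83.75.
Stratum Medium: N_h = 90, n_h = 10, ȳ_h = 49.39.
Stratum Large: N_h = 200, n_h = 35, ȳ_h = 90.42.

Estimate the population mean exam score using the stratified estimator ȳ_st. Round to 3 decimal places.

ȳ_st ≈ 80.914

N = Σ N_h = 620. Stratum weights W_h = N_h/N.
ȳ_st = (330·83.75 + 90·49.39 + 200·90.42) / 620 = 80.91387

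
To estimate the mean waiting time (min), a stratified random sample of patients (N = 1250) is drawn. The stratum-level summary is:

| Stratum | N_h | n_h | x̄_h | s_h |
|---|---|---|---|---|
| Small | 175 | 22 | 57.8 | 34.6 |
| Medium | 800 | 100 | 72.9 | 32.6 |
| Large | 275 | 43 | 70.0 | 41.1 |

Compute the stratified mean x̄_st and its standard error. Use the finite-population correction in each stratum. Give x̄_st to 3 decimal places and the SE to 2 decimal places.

x̄_st ≈ 70.148, SE ≈ 2.52

x̄_st = Σ W_h x̄_h = (175·57.8 + 800·72.9 + 275·70.0)/1250 = 70.14800
V̂(x̄_st) = Σ W_h² (1 − n_h/N_h) s_h²/n_h, with W_h = N_h/N and N = 1250:
  stratum Small: (175/1250)²·(1 − 22/175)·34.6²/22 = 0.932479
  stratum Medium: (800/1250)²·(1 − 100/800)·32.6²/100 = 3.80893
  stratum Large: (275/1250)²·(1 − 43/275)·41.1²/43 = 1.60404
V̂(x̄_st) = 6.34545
SE(x̄_st) = √6.34545 = 2.51902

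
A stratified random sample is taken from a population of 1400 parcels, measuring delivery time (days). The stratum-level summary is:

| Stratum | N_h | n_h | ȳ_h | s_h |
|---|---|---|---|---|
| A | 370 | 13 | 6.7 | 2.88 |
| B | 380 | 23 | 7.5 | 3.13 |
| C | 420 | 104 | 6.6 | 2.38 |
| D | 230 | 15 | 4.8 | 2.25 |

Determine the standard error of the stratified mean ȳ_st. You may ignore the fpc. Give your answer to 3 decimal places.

SE(ȳ_st) ≈ 0.300

V̂(ȳ_st) = Σ W_h² s_h²/n_h, with W_h = N_h/N and N = 1400:
  stratum A: (370/1400)²·2.88²/13 = 0.0445645
  stratum B: (380/1400)²·3.13²/23 = 0.0313814
  stratum C: (420/1400)²·2.38²/104 = 0.00490188
  stratum D: (230/1400)²·2.25²/15 = 0.00910906
V̂(ȳ_st) = 0.0899568
SE(ȳ_st) = √0.0899568 = 0.299928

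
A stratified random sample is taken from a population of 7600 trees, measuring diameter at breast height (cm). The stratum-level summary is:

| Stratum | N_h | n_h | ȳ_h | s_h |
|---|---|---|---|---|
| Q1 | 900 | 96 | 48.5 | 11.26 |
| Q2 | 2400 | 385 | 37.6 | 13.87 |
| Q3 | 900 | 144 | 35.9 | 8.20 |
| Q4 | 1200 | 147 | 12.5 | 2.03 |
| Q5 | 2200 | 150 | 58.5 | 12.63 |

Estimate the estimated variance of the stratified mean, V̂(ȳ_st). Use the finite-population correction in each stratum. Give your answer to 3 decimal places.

V̂(ȳ_st) = Σ W_h² (1 − n_h/N_h) s_h²/n_h, with W_h = N_h/N and N = 7600:
  stratum Q1: (900/7600)²·(1 − 96/900)·11.26²/96 = 0.0165454
  stratum Q2: (2400/7600)²·(1 − 385/2400)·13.87²/385 = 0.0418361
  stratum Q3: (900/7600)²·(1 − 144/900)·8.20²/144 = 0.0055005
  stratum Q4: (1200/7600)²·(1 − 147/1200)·2.03²/147 = 0.000613278
  stratum Q5: (2200/7600)²·(1 − 150/2200)·12.63²/150 = 0.0830357
V̂(ȳ_st) = 0.147531

V̂(ȳ_st) ≈ 0.148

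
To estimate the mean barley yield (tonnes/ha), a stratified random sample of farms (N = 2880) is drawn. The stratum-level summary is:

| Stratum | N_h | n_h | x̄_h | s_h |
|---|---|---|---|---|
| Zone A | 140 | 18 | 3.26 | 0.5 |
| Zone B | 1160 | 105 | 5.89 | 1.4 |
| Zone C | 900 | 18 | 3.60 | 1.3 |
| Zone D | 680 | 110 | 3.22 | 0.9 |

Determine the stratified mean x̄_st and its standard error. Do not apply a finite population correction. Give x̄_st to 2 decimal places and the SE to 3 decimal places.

x̄_st = Σ W_h x̄_h = (140·3.26 + 1160·5.89 + 900·3.60 + 680·3.22)/2880 = 4.41611
V̂(x̄_st) = Σ W_h² s_h²/n_h, with W_h = N_h/N and N = 2880:
  stratum Zone A: (140/2880)²·0.5²/18 = 3.282e-05
  stratum Zone B: (1160/2880)²·1.4²/105 = 0.00302829
  stratum Zone C: (900/2880)²·1.3²/18 = 0.00916884
  stratum Zone D: (680/2880)²·0.9²/110 = 0.000410511
V̂(x̄_st) = 0.0126405
SE(x̄_st) = √0.0126405 = 0.11243

x̄_st ≈ 4.42, SE ≈ 0.112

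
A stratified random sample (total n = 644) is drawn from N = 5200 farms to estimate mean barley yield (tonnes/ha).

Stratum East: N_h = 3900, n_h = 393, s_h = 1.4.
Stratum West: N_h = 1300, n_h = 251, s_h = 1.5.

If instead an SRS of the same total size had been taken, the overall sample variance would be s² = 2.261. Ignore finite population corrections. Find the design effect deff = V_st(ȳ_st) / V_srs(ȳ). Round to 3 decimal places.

deff ≈ 0.959

V̂(ȳ_st) = Σ W_h² s_h²/n_h, with W_h = N_h/N and N = 5200:
  stratum East: (3900/5200)²·1.4²/393 = 0.00280534
  stratum West: (1300/5200)²·1.5²/251 = 0.000560259
V_st = 0.0033656
V_srs = s²/n = 2.261/644 = 0.00351087
deff = V_st / V_srs = 0.0033656/0.00351087 = 0.9586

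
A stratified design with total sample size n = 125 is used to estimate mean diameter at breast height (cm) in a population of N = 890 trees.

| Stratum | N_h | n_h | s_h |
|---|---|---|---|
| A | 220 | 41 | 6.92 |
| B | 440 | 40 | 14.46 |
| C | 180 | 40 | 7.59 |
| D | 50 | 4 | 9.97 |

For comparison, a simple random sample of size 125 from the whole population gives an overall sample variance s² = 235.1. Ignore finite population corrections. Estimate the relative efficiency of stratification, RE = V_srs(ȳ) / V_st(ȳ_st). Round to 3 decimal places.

V̂(ȳ_st) = Σ W_h² s_h²/n_h, with W_h = N_h/N and N = 890:
  stratum A: (220/890)²·6.92²/41 = 0.0713664
  stratum B: (440/890)²·14.46²/40 = 1.27762
  stratum C: (180/890)²·7.59²/40 = 0.0589099
  stratum D: (50/890)²·9.97²/4 = 0.0784315
V_st = 1.48633
V_srs = s²/n = 235.1/125 = 1.8808
Relative efficiency = V_srs / V_st = 1.8808/1.48633 = 1.2654

RE ≈ 1.265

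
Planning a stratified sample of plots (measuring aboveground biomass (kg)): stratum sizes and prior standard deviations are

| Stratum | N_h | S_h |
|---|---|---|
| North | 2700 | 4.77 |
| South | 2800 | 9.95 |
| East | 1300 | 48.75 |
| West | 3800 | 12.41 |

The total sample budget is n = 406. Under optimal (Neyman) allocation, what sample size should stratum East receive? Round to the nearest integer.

170

Neyman allocation: n_h = n · N_h S_h / Σ N_i S_i, with n = 406.
  stratum North: N_h·S_h = 2700·4.77 = 12879.00
  stratum South: N_h·S_h = 2800·9.95 = 27860.00
  stratum East: N_h·S_h = 1300·48.75 = 63375.00
  stratum West: N_h·S_h = 3800·12.41 = 47158.00
Σ N_h S_h = 151272.00
n for stratum East = 406·63375.00/151272.00 = 170.093 → 170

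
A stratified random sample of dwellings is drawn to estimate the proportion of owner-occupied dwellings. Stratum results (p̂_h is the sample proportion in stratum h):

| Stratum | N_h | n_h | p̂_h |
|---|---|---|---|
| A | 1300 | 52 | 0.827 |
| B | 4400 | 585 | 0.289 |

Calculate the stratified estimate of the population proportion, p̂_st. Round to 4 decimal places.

p̂_st ≈ 0.4117

N = 5700; stratum weights W_h = N_h/N.
p̂_st = Σ W_h p̂_h = (1300·0.827 + 4400·0.289)/5700 = 0.41170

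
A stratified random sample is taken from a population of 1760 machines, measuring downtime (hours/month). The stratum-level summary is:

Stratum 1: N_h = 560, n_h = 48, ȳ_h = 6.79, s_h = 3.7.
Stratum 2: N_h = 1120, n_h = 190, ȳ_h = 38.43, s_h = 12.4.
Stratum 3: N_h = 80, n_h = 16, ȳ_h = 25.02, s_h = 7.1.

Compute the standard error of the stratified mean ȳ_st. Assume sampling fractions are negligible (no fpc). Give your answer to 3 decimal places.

SE(ȳ_st) ≈ 0.603

V̂(ȳ_st) = Σ W_h² s_h²/n_h, with W_h = N_h/N and N = 1760:
  stratum 1: (560/1760)²·3.7²/48 = 0.0288744
  stratum 2: (1120/1760)²·12.4²/190 = 0.327718
  stratum 3: (80/1760)²·7.1²/16 = 0.00650956
V̂(ȳ_st) = 0.363102
SE(ȳ_st) = √0.363102 = 0.60258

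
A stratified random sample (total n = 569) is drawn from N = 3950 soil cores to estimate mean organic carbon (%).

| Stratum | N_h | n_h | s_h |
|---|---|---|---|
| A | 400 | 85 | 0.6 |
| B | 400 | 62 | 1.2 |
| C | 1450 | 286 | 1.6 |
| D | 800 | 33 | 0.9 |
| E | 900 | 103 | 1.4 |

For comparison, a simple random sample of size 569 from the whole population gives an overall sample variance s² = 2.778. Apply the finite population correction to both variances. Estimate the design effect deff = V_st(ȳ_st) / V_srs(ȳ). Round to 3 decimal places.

V̂(ȳ_st) = Σ W_h² (1 − n_h/N_h) s_h²/n_h, with W_h = N_h/N and N = 3950:
  stratum A: (400/3950)²·(1 − 85/400)·0.6²/85 = 3.42027e-05
  stratum B: (400/3950)²·(1 − 62/400)·1.2²/62 = 0.000201258
  stratum C: (1450/3950)²·(1 − 286/1450)·1.6²/286 = 0.000968279
  stratum D: (800/3950)²·(1 − 33/800)·0.9²/33 = 0.0009653
  stratum E: (900/3950)²·(1 − 103/900)·1.4²/103 = 0.000874834
V_st = 0.00304387
V_srs = (1 − 569/3950)·2.778/569 = 0.00417896
deff = V_st / V_srs = 0.00304387/0.00417896 = 0.7284

deff ≈ 0.728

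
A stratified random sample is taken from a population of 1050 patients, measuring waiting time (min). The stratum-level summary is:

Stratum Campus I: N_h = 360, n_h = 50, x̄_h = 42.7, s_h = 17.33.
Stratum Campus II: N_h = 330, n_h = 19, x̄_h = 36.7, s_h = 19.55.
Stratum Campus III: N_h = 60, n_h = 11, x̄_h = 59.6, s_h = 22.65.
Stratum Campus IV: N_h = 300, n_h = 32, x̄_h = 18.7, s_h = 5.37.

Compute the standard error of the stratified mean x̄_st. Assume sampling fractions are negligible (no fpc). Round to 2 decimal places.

V̂(x̄_st) = Σ W_h² s_h²/n_h, with W_h = N_h/N and N = 1050:
  stratum Campus I: (360/1050)²·17.33²/50 = 0.706079
  stratum Campus II: (330/1050)²·19.55²/19 = 1.98696
  stratum Campus III: (60/1050)²·22.65²/11 = 0.152289
  stratum Campus IV: (300/1050)²·5.37²/32 = 0.0735635
V̂(x̄_st) = 2.91889
SE(x̄_st) = √2.91889 = 1.70848

SE(x̄_st) ≈ 1.71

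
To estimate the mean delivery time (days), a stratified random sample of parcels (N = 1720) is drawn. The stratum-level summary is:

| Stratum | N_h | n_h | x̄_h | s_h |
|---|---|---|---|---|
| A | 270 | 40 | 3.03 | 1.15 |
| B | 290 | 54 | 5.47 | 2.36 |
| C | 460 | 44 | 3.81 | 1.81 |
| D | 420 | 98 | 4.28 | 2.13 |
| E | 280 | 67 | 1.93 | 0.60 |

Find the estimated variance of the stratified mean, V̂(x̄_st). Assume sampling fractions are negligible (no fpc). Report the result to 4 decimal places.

V̂(x̄_st) = Σ W_h² s_h²/n_h, with W_h = N_h/N and N = 1720:
  stratum A: (270/1720)²·1.15²/40 = 0.000814716
  stratum B: (290/1720)²·2.36²/54 = 0.00293204
  stratum C: (460/1720)²·1.81²/44 = 0.00532553
  stratum D: (420/1720)²·2.13²/98 = 0.00276042
  stratum E: (280/1720)²·0.60²/67 = 0.000142392
V̂(x̄_st) = 0.0119751

V̂(x̄_st) ≈ 0.0120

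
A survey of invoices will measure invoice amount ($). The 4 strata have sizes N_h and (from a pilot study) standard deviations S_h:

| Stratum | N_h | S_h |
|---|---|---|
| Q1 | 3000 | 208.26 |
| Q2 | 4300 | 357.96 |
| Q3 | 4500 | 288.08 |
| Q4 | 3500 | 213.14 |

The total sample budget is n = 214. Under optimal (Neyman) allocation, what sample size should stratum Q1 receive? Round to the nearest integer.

32

Neyman allocation: n_h = n · N_h S_h / Σ N_i S_i, with n = 214.
  stratum Q1: N_h·S_h = 3000·208.26 = 624780.00
  stratum Q2: N_h·S_h = 4300·357.96 = 1539228.00
  stratum Q3: N_h·S_h = 4500·288.08 = 1296360.00
  stratum Q4: N_h·S_h = 3500·213.14 = 745990.00
Σ N_h S_h = 4206358.00
n for stratum Q1 = 214·624780.00/4206358.00 = 31.786 → 32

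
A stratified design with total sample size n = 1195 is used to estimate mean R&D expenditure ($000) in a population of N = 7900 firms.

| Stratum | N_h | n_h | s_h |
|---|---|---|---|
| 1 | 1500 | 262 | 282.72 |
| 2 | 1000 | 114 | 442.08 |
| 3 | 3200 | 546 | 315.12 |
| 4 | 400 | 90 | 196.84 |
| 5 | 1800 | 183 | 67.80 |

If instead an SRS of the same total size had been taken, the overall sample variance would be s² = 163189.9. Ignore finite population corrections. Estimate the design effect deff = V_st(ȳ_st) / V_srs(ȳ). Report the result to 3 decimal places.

deff ≈ 0.518

V̂(ȳ_st) = Σ W_h² s_h²/n_h, with W_h = N_h/N and N = 7900:
  stratum 1: (1500/7900)²·282.72²/262 = 10.9987
  stratum 2: (1000/7900)²·442.08²/114 = 27.469
  stratum 3: (3200/7900)²·315.12²/546 = 29.8404
  stratum 4: (400/7900)²·196.84²/90 = 1.1037
  stratum 5: (1800/7900)²·67.80²/183 = 1.30406
V_st = 70.7159
V_srs = s²/n = 163189.9/1195 = 136.561
deff = V_st / V_srs = 70.7159/136.561 = 0.5178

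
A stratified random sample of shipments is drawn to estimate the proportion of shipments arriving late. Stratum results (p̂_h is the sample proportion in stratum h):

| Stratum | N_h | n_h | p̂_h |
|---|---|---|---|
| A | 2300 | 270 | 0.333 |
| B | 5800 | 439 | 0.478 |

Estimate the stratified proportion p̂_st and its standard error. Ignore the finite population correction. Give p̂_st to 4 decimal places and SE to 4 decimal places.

N = 8100; stratum weights W_h = N_h/N.
p̂_st = Σ W_h p̂_h = (2300·0.333 + 5800·0.478)/8100 = 0.43683
V̂(p̂_st) = Σ W_h² p̂_h(1−p̂_h)/(n_h−1):
  stratum A: (2300/8100)²·0.333·0.667/269 = 6.65738e-05
  stratum B: (5800/8100)²·0.478·0.522/438 = 0.000292086
V̂(p̂_st) = 0.000358659; SE = √V̂ = 0.0189383

p̂_st ≈ 0.4368, SE ≈ 0.0189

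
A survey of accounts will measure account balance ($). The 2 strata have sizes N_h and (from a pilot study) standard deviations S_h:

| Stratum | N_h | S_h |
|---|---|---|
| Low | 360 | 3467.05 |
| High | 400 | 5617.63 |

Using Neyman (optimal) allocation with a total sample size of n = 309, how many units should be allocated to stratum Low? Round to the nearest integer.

110

Neyman allocation: n_h = n · N_h S_h / Σ N_i S_i, with n = 309.
  stratum Low: N_h·S_h = 360·3467.05 = 1248138.00
  stratum High: N_h·S_h = 400·5617.63 = 2247052.00
Σ N_h S_h = 3495190.00
n for stratum Low = 309·1248138.00/3495190.00 = 110.344 → 110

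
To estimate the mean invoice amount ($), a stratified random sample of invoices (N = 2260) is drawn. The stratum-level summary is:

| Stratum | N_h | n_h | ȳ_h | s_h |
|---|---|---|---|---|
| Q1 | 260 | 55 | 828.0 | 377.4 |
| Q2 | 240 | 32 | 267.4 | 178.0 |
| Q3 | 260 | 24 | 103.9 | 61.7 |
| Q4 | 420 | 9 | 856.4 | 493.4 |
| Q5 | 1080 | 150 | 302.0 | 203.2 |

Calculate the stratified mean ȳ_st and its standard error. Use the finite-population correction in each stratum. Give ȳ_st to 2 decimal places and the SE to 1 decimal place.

ȳ_st ≈ 439.08, SE ≈ 31.7

ȳ_st = Σ W_h ȳ_h = (260·828.0 + 240·267.4 + 260·103.9 + 420·856.4 + 1080·302.0)/2260 = 439.07876
V̂(ȳ_st) = Σ W_h² (1 − n_h/N_h) s_h²/n_h, with W_h = N_h/N and N = 2260:
  stratum Q1: (260/2260)²·(1 − 55/260)·377.4²/55 = 27.0241
  stratum Q2: (240/2260)²·(1 − 32/240)·178.0²/32 = 9.67716
  stratum Q3: (260/2260)²·(1 − 24/260)·61.7²/24 = 1.90558
  stratum Q4: (420/2260)²·(1 − 9/420)·493.4²/9 = 914.176
  stratum Q5: (1080/2260)²·(1 − 150/1080)·203.2²/150 = 54.131
V̂(ȳ_st) = 1006.91
SE(ȳ_st) = √1006.91 = 31.7319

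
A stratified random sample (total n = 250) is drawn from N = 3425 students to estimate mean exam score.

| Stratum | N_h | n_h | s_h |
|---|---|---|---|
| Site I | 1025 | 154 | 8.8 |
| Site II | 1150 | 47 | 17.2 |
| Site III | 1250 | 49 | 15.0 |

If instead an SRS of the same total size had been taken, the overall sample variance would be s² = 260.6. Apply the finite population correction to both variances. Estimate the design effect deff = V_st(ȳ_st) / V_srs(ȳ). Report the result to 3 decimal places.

V̂(ȳ_st) = Σ W_h² (1 − n_h/N_h) s_h²/n_h, with W_h = N_h/N and N = 3425:
  stratum Site I: (1025/3425)²·(1 − 154/1025)·8.8²/154 = 0.0382706
  stratum Site II: (1150/3425)²·(1 − 47/1150)·17.2²/47 = 0.68063
  stratum Site III: (1250/3425)²·(1 − 49/1250)·15.0²/49 = 0.587649
V_st = 1.30655
V_srs = (1 − 250/3425)·260.6/250 = 0.966312
deff = V_st / V_srs = 1.30655/0.966312 = 1.3521

deff ≈ 1.352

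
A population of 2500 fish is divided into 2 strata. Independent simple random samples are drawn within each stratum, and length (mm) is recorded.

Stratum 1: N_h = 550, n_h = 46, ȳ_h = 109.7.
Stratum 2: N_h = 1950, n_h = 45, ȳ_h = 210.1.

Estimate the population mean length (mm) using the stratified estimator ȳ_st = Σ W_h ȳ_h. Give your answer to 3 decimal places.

ȳ_st ≈ 188.012

N = Σ N_h = 2500. Stratum weights W_h = N_h/N.
ȳ_st = (550·109.7 + 1950·210.1) / 2500 = 188.01200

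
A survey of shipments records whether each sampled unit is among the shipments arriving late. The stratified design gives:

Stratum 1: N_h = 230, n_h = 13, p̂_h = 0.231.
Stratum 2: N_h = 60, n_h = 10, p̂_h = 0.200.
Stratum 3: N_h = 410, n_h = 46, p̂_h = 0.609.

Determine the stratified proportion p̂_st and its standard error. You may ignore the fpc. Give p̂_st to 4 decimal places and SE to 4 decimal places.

p̂_st ≈ 0.4497, SE ≈ 0.0595

N = 700; stratum weights W_h = N_h/N.
p̂_st = Σ W_h p̂_h = (230·0.231 + 60·0.200 + 410·0.609)/700 = 0.44974
V̂(p̂_st) = Σ W_h² p̂_h(1−p̂_h)/(n_h−1):
  stratum 1: (230/700)²·0.231·0.769/12 = 0.00159815
  stratum 2: (60/700)²·0.200·0.800/9 = 0.000130612
  stratum 3: (410/700)²·0.609·0.391/45 = 0.00181532
V̂(p̂_st) = 0.00354408; SE = √V̂ = 0.0595322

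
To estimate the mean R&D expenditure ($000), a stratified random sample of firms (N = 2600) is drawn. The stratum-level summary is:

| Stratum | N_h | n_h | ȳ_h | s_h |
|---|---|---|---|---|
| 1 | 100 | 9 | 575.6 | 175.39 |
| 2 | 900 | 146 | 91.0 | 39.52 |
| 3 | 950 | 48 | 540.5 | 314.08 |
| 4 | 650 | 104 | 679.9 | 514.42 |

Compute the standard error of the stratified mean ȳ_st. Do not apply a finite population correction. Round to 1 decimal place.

SE(ȳ_st) ≈ 21.0

V̂(ȳ_st) = Σ W_h² s_h²/n_h, with W_h = N_h/N and N = 2600:
  stratum 1: (100/2600)²·175.39²/9 = 5.05616
  stratum 2: (900/2600)²·39.52²/146 = 1.2818
  stratum 3: (950/2600)²·314.08²/48 = 274.372
  stratum 4: (650/2600)²·514.42²/104 = 159.031
V̂(ȳ_st) = 439.741
SE(ȳ_st) = √439.741 = 20.97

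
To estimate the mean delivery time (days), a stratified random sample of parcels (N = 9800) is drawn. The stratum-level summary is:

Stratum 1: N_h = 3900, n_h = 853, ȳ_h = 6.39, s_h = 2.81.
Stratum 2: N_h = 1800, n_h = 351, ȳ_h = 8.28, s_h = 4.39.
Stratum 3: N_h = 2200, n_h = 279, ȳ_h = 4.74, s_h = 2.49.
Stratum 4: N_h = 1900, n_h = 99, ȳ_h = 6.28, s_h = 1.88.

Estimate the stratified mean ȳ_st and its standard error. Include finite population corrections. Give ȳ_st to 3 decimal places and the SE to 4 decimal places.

ȳ_st = Σ W_h ȳ_h = (3900·6.39 + 1800·8.28 + 2200·4.74 + 1900·6.28)/9800 = 6.34541
V̂(ȳ_st) = Σ W_h² (1 − n_h/N_h) s_h²/n_h, with W_h = N_h/N and N = 9800:
  stratum 1: (3900/9800)²·(1 − 853/3900)·2.81²/853 = 0.00114538
  stratum 2: (1800/9800)²·(1 − 351/1800)·4.39²/351 = 0.00149111
  stratum 3: (2200/9800)²·(1 − 279/2200)·2.49²/279 = 0.000977895
  stratum 4: (1900/9800)²·(1 − 99/1900)·1.88²/99 = 0.00127203
V̂(ȳ_st) = 0.00488641
SE(ȳ_st) = √0.00488641 = 0.0699029

ȳ_st ≈ 6.345, SE ≈ 0.0699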